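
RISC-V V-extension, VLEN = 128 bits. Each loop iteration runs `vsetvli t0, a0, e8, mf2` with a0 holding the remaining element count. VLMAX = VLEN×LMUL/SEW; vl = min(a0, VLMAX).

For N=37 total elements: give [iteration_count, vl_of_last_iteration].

[iterations, last_vl] = [5, 5]

VLMAX = (128 × 1/2) / 8 = 8 lanes
N=37: ⌈37/8⌉ = 5 iters; last vl = 37 − 4×8 = 5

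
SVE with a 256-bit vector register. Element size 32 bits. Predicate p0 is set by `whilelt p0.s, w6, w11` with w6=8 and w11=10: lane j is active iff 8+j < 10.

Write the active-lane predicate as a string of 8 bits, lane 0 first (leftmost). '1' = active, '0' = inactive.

register lanes = 256/32 = 8
whilelt: lane j active iff 8+j < 10 → j < 2 → 2 active
bits (lane 0 leftmost): 11000000

predicate = 11000000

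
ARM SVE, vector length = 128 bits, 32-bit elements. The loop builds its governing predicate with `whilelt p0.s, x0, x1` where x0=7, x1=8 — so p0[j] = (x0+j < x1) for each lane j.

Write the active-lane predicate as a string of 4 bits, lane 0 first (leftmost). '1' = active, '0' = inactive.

128-bit reg / 32-bit elem → 4 lanes
p0[j] = (7+j < 8); true for j=0..0 → 1 lanes set
bits (lane 0 leftmost): 1000

predicate = 1000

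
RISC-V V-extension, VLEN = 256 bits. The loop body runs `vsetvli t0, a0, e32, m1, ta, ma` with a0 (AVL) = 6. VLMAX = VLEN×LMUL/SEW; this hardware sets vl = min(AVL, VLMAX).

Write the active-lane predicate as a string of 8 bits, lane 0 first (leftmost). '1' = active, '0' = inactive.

lanes per group: 256·1/32 = 8
vl ← min(6, 8) = 6
bits (lane 0 leftmost): 11111100

predicate = 11111100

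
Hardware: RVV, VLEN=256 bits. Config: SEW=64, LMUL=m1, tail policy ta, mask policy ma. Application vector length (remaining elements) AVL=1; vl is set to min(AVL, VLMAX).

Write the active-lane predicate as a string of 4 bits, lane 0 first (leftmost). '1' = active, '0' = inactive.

VLMAX = VLEN×LMUL/SEW = 256×1/64 = 4
vl = min(AVL, VLMAX) = min(1, 4) = 1
bits (lane 0 leftmost): 1000

predicate = 1000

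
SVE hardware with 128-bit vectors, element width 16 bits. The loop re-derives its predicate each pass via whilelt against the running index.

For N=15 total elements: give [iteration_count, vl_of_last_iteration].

[iterations, last_vl] = [2, 7]

register lanes = 128/16 = 8
N=15: ⌈15/8⌉ = 2 iters; last vl = 15 − 1×8 = 7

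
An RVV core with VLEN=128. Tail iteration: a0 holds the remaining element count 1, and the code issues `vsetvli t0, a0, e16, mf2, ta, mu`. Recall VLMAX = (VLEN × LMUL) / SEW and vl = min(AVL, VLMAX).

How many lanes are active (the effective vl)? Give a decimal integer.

vl = 1

lanes per group: 128·1/2/16 = 4
AVL=1 ≤ VLMAX=4, so vl = 1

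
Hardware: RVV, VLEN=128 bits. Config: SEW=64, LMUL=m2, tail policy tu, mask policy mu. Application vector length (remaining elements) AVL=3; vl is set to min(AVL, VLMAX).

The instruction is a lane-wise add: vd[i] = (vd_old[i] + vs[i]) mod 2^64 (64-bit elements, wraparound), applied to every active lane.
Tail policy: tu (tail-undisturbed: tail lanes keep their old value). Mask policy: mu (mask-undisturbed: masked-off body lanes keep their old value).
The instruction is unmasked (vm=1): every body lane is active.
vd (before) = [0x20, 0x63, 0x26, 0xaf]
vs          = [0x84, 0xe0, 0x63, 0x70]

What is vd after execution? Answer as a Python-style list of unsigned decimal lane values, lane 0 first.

vd = [164, 323, 137, 175]

VLMAX = VLEN×LMUL/SEW = 128×2/64 = 4
AVL=3 ≤ VLMAX=4, so vl = 3
  i=0: add(0x20,0x84) → 164
  i=1: add(0x63,0xe0) → 323
  i=2: add(0x26,0x63) → 137
  i=3: tail/keep → 175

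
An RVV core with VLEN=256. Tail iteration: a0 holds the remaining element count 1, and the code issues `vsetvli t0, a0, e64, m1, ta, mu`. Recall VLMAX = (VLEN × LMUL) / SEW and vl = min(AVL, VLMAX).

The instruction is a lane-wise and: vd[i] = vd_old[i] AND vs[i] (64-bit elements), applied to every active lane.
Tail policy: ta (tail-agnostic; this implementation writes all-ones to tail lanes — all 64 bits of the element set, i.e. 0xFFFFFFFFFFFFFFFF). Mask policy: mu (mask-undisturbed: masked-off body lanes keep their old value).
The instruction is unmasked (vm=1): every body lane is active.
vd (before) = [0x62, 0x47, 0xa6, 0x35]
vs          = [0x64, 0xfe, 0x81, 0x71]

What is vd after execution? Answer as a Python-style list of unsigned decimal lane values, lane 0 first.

VLMAX = (256 × 1) / 64 = 4 lanes
vl ← min(1, 4) = 1
[0] and(0x62,0x64) = 0x60
[1] tail/ones = 0xffffffffffffffff
[2] tail/ones = 0xffffffffffffffff
[3] tail/ones = 0xffffffffffffffff

vd = [96, 18446744073709551615, 18446744073709551615, 18446744073709551615]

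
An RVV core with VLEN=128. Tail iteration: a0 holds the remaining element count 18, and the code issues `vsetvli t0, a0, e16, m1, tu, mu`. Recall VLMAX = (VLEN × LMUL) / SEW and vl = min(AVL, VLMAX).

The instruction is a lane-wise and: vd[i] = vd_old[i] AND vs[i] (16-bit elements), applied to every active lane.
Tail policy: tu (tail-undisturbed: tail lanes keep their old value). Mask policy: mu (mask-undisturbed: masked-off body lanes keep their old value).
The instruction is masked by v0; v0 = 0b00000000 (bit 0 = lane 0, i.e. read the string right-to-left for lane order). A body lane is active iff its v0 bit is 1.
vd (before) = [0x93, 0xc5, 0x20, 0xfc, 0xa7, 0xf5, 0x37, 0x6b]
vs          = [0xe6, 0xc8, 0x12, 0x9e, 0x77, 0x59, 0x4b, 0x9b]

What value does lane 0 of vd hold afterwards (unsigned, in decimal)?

lanes per group: 128·1/16 = 8
vl = min(AVL, VLMAX) = min(18, 8) = 8
vd[0] mask-off/keep -> 0x93
vd[1] mask-off/keep -> 0xc5
vd[2] mask-off/keep -> 0x20
vd[3] mask-off/keep -> 0xfc
vd[4] mask-off/keep -> 0xa7
vd[5] mask-off/keep -> 0xf5
vd[6] mask-off/keep -> 0x37
vd[7] mask-off/keep -> 0x6b

vd[0] = 147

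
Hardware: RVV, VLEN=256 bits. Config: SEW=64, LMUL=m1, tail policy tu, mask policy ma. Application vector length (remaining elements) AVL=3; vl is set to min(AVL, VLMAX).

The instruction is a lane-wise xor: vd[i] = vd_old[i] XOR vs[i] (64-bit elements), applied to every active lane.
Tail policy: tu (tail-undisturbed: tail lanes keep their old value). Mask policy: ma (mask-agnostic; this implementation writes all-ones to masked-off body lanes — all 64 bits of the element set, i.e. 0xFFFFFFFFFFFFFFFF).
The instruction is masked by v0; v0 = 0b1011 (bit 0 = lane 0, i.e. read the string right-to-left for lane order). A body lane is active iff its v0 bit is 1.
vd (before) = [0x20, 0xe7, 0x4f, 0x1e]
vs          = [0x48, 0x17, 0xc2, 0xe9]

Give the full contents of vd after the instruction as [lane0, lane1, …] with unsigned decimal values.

VLMAX = VLEN×LMUL/SEW = 256×1/64 = 4
vl = min(AVL, VLMAX) = min(3, 4) = 3
vd[0] xor(0x20,0x48) -> 0x68
vd[1] xor(0xe7,0x17) -> 0xf0
vd[2] mask-off/ones -> 0xffffffffffffffff
vd[3] tail/keep -> 0x1e

vd = [104, 240, 18446744073709551615, 30]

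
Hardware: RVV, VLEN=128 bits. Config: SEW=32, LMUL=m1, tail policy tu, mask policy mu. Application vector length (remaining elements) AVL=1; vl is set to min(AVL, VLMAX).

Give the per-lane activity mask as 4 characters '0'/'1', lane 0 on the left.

predicate = 1000

VLMAX = (128 × 1) / 32 = 4 lanes
vl = min(AVL, VLMAX) = min(1, 4) = 1
bits (lane 0 leftmost): 1000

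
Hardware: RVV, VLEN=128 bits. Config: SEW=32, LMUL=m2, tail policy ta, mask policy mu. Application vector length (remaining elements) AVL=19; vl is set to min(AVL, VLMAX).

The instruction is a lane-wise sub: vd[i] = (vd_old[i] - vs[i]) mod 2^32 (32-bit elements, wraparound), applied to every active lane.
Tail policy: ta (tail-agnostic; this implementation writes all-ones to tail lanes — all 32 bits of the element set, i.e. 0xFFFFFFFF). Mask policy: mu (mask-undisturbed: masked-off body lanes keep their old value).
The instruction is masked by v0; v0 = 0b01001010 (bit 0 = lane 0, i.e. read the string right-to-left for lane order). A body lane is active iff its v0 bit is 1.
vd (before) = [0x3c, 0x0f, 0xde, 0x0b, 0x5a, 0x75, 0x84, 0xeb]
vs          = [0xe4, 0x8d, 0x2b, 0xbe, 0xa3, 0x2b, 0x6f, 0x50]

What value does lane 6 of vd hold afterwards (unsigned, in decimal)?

vd[6] = 21

VLMAX = VLEN×LMUL/SEW = 128×2/32 = 8
vl ← min(19, 8) = 8
[0] mask-off/keep = 0x3c
[1] sub(0x0f,0x8d) = 0xffffff82
[2] mask-off/keep = 0xde
[3] sub(0x0b,0xbe) = 0xffffff4d
[4] mask-off/keep = 0x5a
[5] mask-off/keep = 0x75
[6] sub(0x84,0x6f) = 0x15
[7] mask-off/keep = 0xeb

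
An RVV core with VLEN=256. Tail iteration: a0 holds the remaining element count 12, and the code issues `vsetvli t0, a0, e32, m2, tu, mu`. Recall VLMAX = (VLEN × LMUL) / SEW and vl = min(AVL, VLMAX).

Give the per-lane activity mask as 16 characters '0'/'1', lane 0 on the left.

predicate = 1111111111110000

VLMAX = (256 × 2) / 32 = 16 lanes
AVL=12 ≤ VLMAX=16, so vl = 12
bits (lane 0 leftmost): 1111111111110000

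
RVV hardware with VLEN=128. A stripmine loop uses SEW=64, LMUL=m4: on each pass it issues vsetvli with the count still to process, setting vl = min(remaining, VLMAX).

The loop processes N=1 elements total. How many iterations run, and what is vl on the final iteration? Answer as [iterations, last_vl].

lanes per group: 128·4/64 = 8
1 elements at 8/iter → 1 passes, remainder 1 on the last

[iterations, last_vl] = [1, 1]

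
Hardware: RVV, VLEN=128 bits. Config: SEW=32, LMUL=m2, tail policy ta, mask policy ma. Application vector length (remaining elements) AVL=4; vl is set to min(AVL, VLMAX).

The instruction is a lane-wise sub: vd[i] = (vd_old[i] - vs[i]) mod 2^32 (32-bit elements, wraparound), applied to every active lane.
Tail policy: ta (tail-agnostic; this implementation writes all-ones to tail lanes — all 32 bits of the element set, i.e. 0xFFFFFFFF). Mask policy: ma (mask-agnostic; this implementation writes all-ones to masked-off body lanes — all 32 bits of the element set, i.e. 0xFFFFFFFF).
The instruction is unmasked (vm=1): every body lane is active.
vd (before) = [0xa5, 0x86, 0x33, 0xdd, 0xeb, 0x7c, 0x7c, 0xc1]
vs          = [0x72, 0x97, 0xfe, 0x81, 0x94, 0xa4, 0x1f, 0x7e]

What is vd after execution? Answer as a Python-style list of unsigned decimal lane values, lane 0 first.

VLMAX = (128 × 2) / 32 = 8 lanes
vl ← min(4, 8) = 4
lane  0: sub(0xa5,0x72) ⇒ 0x33
lane  1: sub(0x86,0x97) ⇒ 0xffffffef
lane  2: sub(0x33,0xfe) ⇒ 0xffffff35
lane  3: sub(0xdd,0x81) ⇒ 0x5c
lane  4: tail/ones ⇒ 0xffffffff
lane  5: tail/ones ⇒ 0xffffffff
lane  6: tail/ones ⇒ 0xffffffff
lane  7: tail/ones ⇒ 0xffffffff

vd = [51, 4294967279, 4294967093, 92, 4294967295, 4294967295, 4294967295, 4294967295]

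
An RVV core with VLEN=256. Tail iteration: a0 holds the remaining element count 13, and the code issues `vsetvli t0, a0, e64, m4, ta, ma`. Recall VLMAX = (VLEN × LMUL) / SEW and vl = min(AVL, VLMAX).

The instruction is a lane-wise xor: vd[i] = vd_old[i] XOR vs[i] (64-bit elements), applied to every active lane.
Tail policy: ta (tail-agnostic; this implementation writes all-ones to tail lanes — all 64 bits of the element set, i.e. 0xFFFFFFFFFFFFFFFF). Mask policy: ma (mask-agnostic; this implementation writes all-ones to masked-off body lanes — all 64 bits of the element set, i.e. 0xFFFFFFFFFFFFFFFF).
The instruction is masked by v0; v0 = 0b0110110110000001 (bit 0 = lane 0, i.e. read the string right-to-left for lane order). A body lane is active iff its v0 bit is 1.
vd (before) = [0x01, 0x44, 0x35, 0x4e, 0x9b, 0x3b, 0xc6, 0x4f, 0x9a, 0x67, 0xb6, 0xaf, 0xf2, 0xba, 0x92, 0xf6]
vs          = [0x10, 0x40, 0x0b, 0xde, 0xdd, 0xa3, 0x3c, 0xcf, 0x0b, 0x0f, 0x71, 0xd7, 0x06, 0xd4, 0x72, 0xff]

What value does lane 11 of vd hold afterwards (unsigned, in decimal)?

vd[11] = 120

VLMAX = VLEN×LMUL/SEW = 256×4/64 = 16
AVL=13 ≤ VLMAX=16, so vl = 13
lane  0: xor(0x01,0x10) ⇒ 0x11
lane  1: mask-off/ones ⇒ 0xffffffffffffffff
lane  2: mask-off/ones ⇒ 0xffffffffffffffff
lane  3: mask-off/ones ⇒ 0xffffffffffffffff
lane  4: mask-off/ones ⇒ 0xffffffffffffffff
lane  5: mask-off/ones ⇒ 0xffffffffffffffff
lane  6: mask-off/ones ⇒ 0xffffffffffffffff
lane  7: xor(0x4f,0xcf) ⇒ 0x80
lane  8: xor(0x9a,0x0b) ⇒ 0x91
lane  9: mask-off/ones ⇒ 0xffffffffffffffff
lane 10: xor(0xb6,0x71) ⇒ 0xc7
lane 11: xor(0xaf,0xd7) ⇒ 0x78
lane 12: mask-off/ones ⇒ 0xffffffffffffffff
lane 13: tail/ones ⇒ 0xffffffffffffffff
lane 14: tail/ones ⇒ 0xffffffffffffffff
lane 15: tail/ones ⇒ 0xffffffffffffffff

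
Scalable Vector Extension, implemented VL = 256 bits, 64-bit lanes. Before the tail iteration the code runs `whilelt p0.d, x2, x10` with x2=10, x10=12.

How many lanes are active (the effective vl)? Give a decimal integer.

vl = 2

lane count: 256 div 64 = 4
whilelt: lane j active iff 10+j < 12 → j < 2 → 2 active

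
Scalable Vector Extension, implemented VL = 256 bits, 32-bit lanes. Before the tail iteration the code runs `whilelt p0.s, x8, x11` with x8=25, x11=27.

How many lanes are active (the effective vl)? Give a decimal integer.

vl = 2

lane count: 256 div 32 = 8
whilelt: lane j active iff 25+j < 27 → j < 2 → 2 active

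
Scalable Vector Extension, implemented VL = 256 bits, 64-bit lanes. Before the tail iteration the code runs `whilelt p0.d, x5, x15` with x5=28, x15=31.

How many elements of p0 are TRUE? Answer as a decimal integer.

256-bit reg / 64-bit elem → 4 lanes
p0[j] = (28+j < 31); true for j=0..2 → 3 lanes set

vl = 3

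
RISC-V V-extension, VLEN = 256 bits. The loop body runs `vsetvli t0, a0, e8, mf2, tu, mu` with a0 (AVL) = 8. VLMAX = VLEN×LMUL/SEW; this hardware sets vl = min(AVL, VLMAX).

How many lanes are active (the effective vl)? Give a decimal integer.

vl = 8

VLMAX = VLEN×LMUL/SEW = 256×1/2/8 = 16
vl ← min(8, 16) = 8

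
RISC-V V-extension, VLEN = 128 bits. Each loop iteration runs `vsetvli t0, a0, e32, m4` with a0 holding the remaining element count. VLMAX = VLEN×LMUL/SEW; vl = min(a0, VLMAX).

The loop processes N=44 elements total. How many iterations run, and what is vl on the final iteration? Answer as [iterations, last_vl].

lanes per group: 128·4/32 = 16
iterations = ceil(44/16) = 3; final-pass vl = 12

[iterations, last_vl] = [3, 12]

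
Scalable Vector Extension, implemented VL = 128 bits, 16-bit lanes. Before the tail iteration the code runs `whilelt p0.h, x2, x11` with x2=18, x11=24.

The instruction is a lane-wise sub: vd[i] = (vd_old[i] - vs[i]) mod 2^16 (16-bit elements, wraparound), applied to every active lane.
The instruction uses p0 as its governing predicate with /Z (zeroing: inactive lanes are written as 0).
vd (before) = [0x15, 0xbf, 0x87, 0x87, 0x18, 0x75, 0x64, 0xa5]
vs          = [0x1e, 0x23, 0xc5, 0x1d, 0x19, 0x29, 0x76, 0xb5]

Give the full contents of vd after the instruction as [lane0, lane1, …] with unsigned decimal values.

vd = [65527, 156, 65474, 106, 65535, 76, 0, 0]

128-bit reg / 16-bit elem → 8 lanes
active while 18+j < 24, i.e. j ∈ [0,6) capped at 8 ⇒ 6
[0] sub(0x15,0x1e) = 0xfff7
[1] sub(0xbf,0x23) = 0x9c
[2] sub(0x87,0xc5) = 0xffc2
[3] sub(0x87,0x1d) = 0x6a
[4] sub(0x18,0x19) = 0xffff
[5] sub(0x75,0x29) = 0x4c
[6] tail/zero = 0x00
[7] tail/zero = 0x00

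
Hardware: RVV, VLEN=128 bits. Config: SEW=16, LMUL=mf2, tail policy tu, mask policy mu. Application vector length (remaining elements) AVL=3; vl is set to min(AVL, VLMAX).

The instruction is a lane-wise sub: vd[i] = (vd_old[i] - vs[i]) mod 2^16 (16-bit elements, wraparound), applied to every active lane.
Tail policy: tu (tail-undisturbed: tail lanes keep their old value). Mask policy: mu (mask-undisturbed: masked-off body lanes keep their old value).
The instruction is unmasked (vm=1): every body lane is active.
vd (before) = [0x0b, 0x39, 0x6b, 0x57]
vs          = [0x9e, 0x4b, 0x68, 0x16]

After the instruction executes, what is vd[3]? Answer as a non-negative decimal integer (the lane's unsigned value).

vd[3] = 87

VLMAX = (128 × 1/2) / 16 = 4 lanes
AVL=3 ≤ VLMAX=4, so vl = 3
[0] sub(0x0b,0x9e) = 0xff6d
[1] sub(0x39,0x4b) = 0xffee
[2] sub(0x6b,0x68) = 0x03
[3] tail/keep = 0x57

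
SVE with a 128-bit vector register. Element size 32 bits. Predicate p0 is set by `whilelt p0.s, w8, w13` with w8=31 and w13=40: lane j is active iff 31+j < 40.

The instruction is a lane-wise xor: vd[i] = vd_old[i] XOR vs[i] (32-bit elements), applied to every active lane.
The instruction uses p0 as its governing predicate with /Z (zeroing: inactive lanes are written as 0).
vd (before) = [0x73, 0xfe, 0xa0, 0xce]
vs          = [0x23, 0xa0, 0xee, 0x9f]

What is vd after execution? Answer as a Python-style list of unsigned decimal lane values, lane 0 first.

register lanes = 128/32 = 4
whilelt: lane j active iff 31+j < 40 → j < 9 → 4 active
lane  0: xor(0x73,0x23) ⇒ 0x50
lane  1: xor(0xfe,0xa0) ⇒ 0x5e
lane  2: xor(0xa0,0xee) ⇒ 0x4e
lane  3: xor(0xce,0x9f) ⇒ 0x51

vd = [80, 94, 78, 81]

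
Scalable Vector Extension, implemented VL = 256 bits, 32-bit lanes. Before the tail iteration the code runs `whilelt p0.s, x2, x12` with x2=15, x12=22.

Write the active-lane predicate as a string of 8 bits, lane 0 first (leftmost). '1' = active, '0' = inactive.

lane count: 256 div 32 = 8
active while 15+j < 22, i.e. j ∈ [0,7) capped at 8 ⇒ 7
bits (lane 0 leftmost): 11111110

predicate = 11111110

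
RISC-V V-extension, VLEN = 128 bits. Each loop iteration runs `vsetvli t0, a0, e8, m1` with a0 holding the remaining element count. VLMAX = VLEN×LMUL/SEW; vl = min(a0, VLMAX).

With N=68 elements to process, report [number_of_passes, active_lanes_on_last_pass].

VLMAX = VLEN×LMUL/SEW = 128×1/8 = 16
68 elements at 16/iter → 5 passes, remainder 4 on the last

[iterations, last_vl] = [5, 4]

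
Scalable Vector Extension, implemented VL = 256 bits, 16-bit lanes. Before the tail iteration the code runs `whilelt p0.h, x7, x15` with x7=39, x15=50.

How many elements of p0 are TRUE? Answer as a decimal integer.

register lanes = 256/16 = 16
p0[j] = (39+j < 50); true for j=0..10 → 11 lanes set

vl = 11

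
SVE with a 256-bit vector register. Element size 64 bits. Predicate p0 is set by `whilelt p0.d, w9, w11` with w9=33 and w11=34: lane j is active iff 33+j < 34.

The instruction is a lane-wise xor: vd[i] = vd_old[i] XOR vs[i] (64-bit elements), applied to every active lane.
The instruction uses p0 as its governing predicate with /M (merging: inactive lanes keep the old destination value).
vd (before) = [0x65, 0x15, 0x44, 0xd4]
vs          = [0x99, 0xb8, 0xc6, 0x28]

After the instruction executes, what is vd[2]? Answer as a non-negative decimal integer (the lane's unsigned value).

lane count: 256 div 64 = 4
whilelt: lane j active iff 33+j < 34 → j < 1 → 1 active
lane  0: xor(0x65,0x99) ⇒ 0xfc
lane  1: tail/keep ⇒ 0x15
lane  2: tail/keep ⇒ 0x44
lane  3: tail/keep ⇒ 0xd4

vd[2] = 68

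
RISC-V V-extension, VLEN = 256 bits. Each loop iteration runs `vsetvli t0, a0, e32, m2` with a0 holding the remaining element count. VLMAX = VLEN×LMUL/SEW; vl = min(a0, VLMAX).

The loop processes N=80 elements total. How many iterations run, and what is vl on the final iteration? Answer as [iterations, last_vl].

[iterations, last_vl] = [5, 16]

VLMAX = VLEN×LMUL/SEW = 256×2/32 = 16
N=80: ⌈80/16⌉ = 5 iters; last vl = 80 − 4×16 = 16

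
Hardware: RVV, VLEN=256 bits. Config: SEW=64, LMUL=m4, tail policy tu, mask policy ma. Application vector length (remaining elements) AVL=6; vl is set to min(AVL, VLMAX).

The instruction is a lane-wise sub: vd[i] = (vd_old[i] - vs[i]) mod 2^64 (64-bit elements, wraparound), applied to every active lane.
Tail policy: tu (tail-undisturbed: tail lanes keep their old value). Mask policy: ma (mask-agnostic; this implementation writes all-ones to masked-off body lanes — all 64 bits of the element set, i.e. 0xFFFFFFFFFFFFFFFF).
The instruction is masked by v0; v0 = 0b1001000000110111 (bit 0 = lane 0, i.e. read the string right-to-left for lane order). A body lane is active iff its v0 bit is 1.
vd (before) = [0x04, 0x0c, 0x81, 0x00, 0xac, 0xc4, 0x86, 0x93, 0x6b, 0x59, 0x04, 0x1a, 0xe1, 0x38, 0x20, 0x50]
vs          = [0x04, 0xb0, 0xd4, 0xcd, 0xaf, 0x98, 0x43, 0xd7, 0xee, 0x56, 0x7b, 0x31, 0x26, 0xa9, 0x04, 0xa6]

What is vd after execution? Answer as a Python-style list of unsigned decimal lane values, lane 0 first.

VLMAX = (256 × 4) / 64 = 16 lanes
AVL=6 ≤ VLMAX=16, so vl = 6
[0] sub(0x04,0x04) = 0x00
[1] sub(0x0c,0xb0) = 0xffffffffffffff5c
[2] sub(0x81,0xd4) = 0xffffffffffffffad
[3] mask-off/ones = 0xffffffffffffffff
[4] sub(0xac,0xaf) = 0xfffffffffffffffd
[5] sub(0xc4,0x98) = 0x2c
[6] tail/keep = 0x86
[7] tail/keep = 0x93
[8] tail/keep = 0x6b
[9] tail/keep = 0x59
[10] tail/keep = 0x04
[11] tail/keep = 0x1a
[12] tail/keep = 0xe1
[13] tail/keep = 0x38
[14] tail/keep = 0x20
[15] tail/keep = 0x50

vd = [0, 18446744073709551452, 18446744073709551533, 18446744073709551615, 18446744073709551613, 44, 134, 147, 107, 89, 4, 26, 225, 56, 32, 80]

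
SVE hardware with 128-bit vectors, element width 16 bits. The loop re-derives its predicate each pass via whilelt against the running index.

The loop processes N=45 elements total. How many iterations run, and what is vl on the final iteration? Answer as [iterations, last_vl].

lane count: 128 div 16 = 8
45 elements at 8/iter → 6 passes, remainder 5 on the last

[iterations, last_vl] = [6, 5]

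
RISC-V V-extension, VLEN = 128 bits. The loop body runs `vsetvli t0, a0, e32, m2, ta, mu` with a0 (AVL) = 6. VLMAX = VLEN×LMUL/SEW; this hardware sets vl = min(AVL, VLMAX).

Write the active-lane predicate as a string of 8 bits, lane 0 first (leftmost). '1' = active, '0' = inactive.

predicate = 11111100

VLMAX = VLEN×LMUL/SEW = 128×2/32 = 8
vl ← min(6, 8) = 6
bits (lane 0 leftmost): 11111100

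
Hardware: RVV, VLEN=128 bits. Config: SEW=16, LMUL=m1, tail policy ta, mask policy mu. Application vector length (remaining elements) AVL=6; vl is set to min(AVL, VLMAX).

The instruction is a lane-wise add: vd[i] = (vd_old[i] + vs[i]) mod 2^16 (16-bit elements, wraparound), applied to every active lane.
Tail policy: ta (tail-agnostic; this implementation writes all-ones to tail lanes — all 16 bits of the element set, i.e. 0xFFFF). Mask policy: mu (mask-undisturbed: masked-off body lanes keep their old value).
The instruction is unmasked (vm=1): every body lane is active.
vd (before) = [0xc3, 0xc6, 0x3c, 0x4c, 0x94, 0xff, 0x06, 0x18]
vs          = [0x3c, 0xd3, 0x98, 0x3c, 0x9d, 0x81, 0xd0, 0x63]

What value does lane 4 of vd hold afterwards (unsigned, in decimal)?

VLMAX = VLEN×LMUL/SEW = 128×1/16 = 8
vl = min(AVL, VLMAX) = min(6, 8) = 6
vd[0] add(0xc3,0x3c) -> 0xff
vd[1] add(0xc6,0xd3) -> 0x199
vd[2] add(0x3c,0x98) -> 0xd4
vd[3] add(0x4c,0x3c) -> 0x88
vd[4] add(0x94,0x9d) -> 0x131
vd[5] add(0xff,0x81) -> 0x180
vd[6] tail/ones -> 0xffff
vd[7] tail/ones -> 0xffff

vd[4] = 305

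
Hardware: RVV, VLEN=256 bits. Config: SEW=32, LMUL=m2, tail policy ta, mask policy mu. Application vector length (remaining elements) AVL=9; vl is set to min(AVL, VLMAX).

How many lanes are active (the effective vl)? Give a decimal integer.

vl = 9

VLMAX = (256 × 2) / 32 = 16 lanes
vl ← min(9, 16) = 9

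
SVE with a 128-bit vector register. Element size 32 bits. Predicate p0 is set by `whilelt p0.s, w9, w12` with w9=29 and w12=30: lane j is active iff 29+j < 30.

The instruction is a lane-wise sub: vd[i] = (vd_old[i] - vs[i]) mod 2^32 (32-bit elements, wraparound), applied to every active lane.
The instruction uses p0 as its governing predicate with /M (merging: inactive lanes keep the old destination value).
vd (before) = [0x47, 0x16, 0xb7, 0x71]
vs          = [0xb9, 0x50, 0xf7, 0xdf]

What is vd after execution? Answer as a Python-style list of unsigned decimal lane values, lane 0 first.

lane count: 128 div 32 = 4
p0[j] = (29+j < 30); true for j=0..0 → 1 lanes set
[0] sub(0x47,0xb9) = 0xffffff8e
[1] tail/keep = 0x16
[2] tail/keep = 0xb7
[3] tail/keep = 0x71

vd = [4294967182, 22, 183, 113]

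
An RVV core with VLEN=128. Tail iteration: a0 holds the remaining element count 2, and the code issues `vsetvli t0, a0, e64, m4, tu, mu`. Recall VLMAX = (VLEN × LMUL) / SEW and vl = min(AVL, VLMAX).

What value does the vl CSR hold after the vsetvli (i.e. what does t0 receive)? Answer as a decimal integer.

vl = 2

lanes per group: 128·4/64 = 8
vl ← min(2, 8) = 2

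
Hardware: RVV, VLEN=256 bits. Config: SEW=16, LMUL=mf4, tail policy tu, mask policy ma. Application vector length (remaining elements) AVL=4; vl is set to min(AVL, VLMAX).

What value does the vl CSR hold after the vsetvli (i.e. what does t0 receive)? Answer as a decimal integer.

vl = 4

VLMAX = (256 × 1/4) / 16 = 4 lanes
vl = min(AVL, VLMAX) = min(4, 4) = 4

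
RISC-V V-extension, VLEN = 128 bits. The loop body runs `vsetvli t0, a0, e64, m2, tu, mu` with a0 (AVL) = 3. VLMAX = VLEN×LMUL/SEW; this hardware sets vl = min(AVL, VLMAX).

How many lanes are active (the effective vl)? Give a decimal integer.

lanes per group: 128·2/64 = 4
vl = min(AVL, VLMAX) = min(3, 4) = 3

vl = 3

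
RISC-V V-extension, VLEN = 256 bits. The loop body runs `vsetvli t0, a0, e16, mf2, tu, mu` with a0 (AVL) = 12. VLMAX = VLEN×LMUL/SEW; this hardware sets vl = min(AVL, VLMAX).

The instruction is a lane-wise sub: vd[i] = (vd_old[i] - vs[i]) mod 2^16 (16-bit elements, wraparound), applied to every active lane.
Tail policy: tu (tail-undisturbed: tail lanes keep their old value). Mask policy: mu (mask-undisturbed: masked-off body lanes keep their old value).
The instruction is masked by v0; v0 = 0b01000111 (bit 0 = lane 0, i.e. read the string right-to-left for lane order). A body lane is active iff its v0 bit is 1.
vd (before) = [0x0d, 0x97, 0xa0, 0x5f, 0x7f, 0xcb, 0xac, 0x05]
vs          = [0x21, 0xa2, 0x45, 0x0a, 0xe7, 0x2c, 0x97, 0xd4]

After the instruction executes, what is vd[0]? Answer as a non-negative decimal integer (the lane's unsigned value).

vd[0] = 65516

lanes per group: 256·1/2/16 = 8
vl ← min(12, 8) = 8
vd[0] sub(0x0d,0x21) -> 0xffec
vd[1] sub(0x97,0xa2) -> 0xfff5
vd[2] sub(0xa0,0x45) -> 0x5b
vd[3] mask-off/keep -> 0x5f
vd[4] mask-off/keep -> 0x7f
vd[5] mask-off/keep -> 0xcb
vd[6] sub(0xac,0x97) -> 0x15
vd[7] mask-off/keep -> 0x05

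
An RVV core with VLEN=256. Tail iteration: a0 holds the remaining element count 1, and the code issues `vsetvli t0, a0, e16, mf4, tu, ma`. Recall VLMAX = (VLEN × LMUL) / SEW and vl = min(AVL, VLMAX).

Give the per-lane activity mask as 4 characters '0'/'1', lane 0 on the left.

VLMAX = VLEN×LMUL/SEW = 256×1/4/16 = 4
vl = min(AVL, VLMAX) = min(1, 4) = 1
bits (lane 0 leftmost): 1000

predicate = 1000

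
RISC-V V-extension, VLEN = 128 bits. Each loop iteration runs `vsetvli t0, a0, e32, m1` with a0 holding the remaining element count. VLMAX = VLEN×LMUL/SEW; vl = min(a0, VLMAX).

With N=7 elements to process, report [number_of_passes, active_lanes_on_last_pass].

[iterations, last_vl] = [2, 3]

VLMAX = (128 × 1) / 32 = 4 lanes
iterations = ceil(7/4) = 2; final-pass vl = 3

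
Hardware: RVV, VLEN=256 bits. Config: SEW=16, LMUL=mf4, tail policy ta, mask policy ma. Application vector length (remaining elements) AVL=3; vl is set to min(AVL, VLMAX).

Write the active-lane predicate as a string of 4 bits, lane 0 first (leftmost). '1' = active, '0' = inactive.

VLMAX = (256 × 1/4) / 16 = 4 lanes
AVL=3 ≤ VLMAX=4, so vl = 3
bits (lane 0 leftmost): 1110

predicate = 1110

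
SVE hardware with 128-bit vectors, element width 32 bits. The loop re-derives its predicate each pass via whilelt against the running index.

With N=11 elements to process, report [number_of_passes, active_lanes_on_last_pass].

[iterations, last_vl] = [3, 3]

128-bit reg / 32-bit elem → 4 lanes
11 elements at 4/iter → 3 passes, remainder 3 on the last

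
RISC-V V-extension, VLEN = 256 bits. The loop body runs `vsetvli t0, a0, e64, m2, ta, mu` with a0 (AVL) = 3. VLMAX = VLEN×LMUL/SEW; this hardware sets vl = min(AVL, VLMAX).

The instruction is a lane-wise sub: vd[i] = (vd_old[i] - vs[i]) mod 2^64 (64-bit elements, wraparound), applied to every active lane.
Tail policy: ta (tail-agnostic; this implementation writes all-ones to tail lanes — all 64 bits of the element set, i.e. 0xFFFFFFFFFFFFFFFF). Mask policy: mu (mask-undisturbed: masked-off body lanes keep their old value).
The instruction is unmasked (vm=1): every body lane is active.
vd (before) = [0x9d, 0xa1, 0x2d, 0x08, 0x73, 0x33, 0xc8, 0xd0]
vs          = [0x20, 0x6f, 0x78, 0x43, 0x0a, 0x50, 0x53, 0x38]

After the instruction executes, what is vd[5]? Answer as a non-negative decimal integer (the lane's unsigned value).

vd[5] = 18446744073709551615

VLMAX = VLEN×LMUL/SEW = 256×2/64 = 8
AVL=3 ≤ VLMAX=8, so vl = 3
lane  0: sub(0x9d,0x20) ⇒ 0x7d
lane  1: sub(0xa1,0x6f) ⇒ 0x32
lane  2: sub(0x2d,0x78) ⇒ 0xffffffffffffffb5
lane  3: tail/ones ⇒ 0xffffffffffffffff
lane  4: tail/ones ⇒ 0xffffffffffffffff
lane  5: tail/ones ⇒ 0xffffffffffffffff
lane  6: tail/ones ⇒ 0xffffffffffffffff
lane  7: tail/ones ⇒ 0xffffffffffffffff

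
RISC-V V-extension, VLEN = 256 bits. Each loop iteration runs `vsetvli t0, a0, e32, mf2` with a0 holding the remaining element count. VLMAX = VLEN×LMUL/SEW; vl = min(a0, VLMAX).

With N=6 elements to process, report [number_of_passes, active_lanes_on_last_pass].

VLMAX = VLEN×LMUL/SEW = 256×1/2/32 = 4
N=6: ⌈6/4⌉ = 2 iters; last vl = 6 − 1×4 = 2

[iterations, last_vl] = [2, 2]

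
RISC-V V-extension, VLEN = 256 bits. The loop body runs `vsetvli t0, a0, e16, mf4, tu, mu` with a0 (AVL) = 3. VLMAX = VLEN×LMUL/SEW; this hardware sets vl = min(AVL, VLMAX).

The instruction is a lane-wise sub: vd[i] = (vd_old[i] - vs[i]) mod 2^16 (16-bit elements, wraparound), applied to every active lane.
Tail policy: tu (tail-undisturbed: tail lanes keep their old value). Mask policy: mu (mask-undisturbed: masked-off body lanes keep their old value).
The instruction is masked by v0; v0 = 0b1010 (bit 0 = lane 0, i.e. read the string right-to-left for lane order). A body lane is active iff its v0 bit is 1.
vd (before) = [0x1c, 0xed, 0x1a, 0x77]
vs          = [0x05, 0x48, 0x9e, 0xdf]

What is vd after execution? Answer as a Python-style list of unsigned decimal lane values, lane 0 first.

VLMAX = (256 × 1/4) / 16 = 4 lanes
vl = min(AVL, VLMAX) = min(3, 4) = 3
[0] mask-off/keep = 0x1c
[1] sub(0xed,0x48) = 0xa5
[2] mask-off/keep = 0x1a
[3] tail/keep = 0x77

vd = [28, 165, 26, 119]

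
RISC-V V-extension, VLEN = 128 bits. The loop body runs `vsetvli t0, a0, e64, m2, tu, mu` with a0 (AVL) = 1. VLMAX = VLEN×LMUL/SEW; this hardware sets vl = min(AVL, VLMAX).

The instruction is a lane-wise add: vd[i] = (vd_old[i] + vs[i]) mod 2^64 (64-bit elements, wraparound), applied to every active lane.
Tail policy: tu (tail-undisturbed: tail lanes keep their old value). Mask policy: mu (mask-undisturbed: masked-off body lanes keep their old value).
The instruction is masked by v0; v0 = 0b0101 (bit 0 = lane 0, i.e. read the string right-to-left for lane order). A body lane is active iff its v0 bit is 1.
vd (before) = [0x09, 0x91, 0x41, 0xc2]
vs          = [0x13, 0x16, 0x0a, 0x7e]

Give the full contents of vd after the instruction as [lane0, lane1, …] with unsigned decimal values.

VLMAX = VLEN×LMUL/SEW = 128×2/64 = 4
vl ← min(1, 4) = 1
lane  0: add(0x09,0x13) ⇒ 0x1c
lane  1: tail/keep ⇒ 0x91
lane  2: tail/keep ⇒ 0x41
lane  3: tail/keep ⇒ 0xc2

vd = [28, 145, 65, 194]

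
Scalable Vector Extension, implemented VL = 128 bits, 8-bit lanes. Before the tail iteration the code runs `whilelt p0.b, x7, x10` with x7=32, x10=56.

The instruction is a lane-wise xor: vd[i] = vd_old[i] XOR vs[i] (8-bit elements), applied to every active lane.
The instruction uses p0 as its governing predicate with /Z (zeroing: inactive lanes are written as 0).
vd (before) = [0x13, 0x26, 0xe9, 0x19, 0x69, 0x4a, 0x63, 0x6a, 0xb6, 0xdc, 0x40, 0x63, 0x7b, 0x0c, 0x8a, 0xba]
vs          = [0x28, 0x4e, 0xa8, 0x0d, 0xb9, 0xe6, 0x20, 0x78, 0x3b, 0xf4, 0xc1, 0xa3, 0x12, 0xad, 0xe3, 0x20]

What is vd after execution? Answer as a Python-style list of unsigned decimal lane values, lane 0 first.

vd = [59, 104, 65, 20, 208, 172, 67, 18, 141, 40, 129, 192, 105, 161, 105, 154]

128-bit reg / 8-bit elem → 16 lanes
whilelt: lane j active iff 32+j < 56 → j < 24 → 16 active
vd[0] xor(0x13,0x28) -> 0x3b
vd[1] xor(0x26,0x4e) -> 0x68
vd[2] xor(0xe9,0xa8) -> 0x41
vd[3] xor(0x19,0x0d) -> 0x14
vd[4] xor(0x69,0xb9) -> 0xd0
vd[5] xor(0x4a,0xe6) -> 0xac
vd[6] xor(0x63,0x20) -> 0x43
vd[7] xor(0x6a,0x78) -> 0x12
vd[8] xor(0xb6,0x3b) -> 0x8d
vd[9] xor(0xdc,0xf4) -> 0x28
vd[10] xor(0x40,0xc1) -> 0x81
vd[11] xor(0x63,0xa3) -> 0xc0
vd[12] xor(0x7b,0x12) -> 0x69
vd[13] xor(0x0c,0xad) -> 0xa1
vd[14] xor(0x8a,0xe3) -> 0x69
vd[15] xor(0xba,0x20) -> 0x9a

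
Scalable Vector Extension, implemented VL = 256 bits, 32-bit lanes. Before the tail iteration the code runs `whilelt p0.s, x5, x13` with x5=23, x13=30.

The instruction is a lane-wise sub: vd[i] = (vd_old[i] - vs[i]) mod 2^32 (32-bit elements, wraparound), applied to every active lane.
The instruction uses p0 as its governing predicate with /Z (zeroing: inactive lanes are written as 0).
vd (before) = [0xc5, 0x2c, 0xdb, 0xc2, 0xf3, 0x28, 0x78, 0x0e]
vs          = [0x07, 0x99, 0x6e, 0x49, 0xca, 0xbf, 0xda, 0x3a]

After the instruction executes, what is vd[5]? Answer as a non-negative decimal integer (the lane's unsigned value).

vd[5] = 4294967145

lane count: 256 div 32 = 8
active while 23+j < 30, i.e. j ∈ [0,7) capped at 8 ⇒ 7
[0] sub(0xc5,0x07) = 0xbe
[1] sub(0x2c,0x99) = 0xffffff93
[2] sub(0xdb,0x6e) = 0x6d
[3] sub(0xc2,0x49) = 0x79
[4] sub(0xf3,0xca) = 0x29
[5] sub(0x28,0xbf) = 0xffffff69
[6] sub(0x78,0xda) = 0xffffff9e
[7] tail/zero = 0x00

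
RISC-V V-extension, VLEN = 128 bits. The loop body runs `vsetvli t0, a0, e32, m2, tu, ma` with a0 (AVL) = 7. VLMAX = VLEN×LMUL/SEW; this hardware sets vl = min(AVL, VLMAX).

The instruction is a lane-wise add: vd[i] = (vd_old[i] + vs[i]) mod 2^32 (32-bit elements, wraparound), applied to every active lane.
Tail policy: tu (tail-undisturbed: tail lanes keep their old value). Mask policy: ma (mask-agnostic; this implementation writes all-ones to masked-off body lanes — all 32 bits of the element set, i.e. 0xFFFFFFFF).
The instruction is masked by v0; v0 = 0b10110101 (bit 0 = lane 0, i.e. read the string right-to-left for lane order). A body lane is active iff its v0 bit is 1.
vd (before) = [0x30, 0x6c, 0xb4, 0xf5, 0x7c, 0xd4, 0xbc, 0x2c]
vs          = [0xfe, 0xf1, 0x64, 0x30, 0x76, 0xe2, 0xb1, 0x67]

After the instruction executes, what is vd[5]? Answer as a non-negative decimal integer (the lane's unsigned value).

VLMAX = VLEN×LMUL/SEW = 128×2/32 = 8
vl ← min(7, 8) = 7
[0] add(0x30,0xfe) = 0x12e
[1] mask-off/ones = 0xffffffff
[2] add(0xb4,0x64) = 0x118
[3] mask-off/ones = 0xffffffff
[4] add(0x7c,0x76) = 0xf2
[5] add(0xd4,0xe2) = 0x1b6
[6] mask-off/ones = 0xffffffff
[7] tail/keep = 0x2c

vd[5] = 438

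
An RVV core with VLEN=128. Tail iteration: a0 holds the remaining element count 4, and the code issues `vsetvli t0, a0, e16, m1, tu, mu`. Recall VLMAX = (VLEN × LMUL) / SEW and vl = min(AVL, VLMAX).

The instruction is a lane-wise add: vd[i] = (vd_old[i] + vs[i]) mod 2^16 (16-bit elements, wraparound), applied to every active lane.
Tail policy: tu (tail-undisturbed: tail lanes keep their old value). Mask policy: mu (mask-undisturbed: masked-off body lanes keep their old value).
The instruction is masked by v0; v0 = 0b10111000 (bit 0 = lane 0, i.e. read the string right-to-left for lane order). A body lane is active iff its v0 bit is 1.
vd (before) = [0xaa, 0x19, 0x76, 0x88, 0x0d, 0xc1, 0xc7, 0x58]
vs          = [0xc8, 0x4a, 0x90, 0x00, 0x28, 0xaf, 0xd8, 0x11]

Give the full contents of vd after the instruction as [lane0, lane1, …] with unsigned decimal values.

vd = [170, 25, 118, 136, 13, 193, 199, 88]

lanes per group: 128·1/16 = 8
vl ← min(4, 8) = 4
  i=0: mask-off/keep → 170
  i=1: mask-off/keep → 25
  i=2: mask-off/keep → 118
  i=3: add(0x88,0x00) → 136
  i=4: tail/keep → 13
  i=5: tail/keep → 193
  i=6: tail/keep → 199
  i=7: tail/keep → 88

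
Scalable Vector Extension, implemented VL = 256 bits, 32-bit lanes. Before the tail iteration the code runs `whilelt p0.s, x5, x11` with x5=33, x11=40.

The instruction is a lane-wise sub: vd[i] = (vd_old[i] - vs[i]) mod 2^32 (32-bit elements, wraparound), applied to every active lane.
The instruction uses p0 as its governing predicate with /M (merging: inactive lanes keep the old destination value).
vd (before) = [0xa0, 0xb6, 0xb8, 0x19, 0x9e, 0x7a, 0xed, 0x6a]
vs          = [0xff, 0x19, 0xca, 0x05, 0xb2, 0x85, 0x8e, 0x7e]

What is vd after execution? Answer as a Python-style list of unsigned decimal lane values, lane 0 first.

256-bit reg / 32-bit elem → 8 lanes
active while 33+j < 40, i.e. j ∈ [0,7) capped at 8 ⇒ 7
vd[0] sub(0xa0,0xff) -> 0xffffffa1
vd[1] sub(0xb6,0x19) -> 0x9d
vd[2] sub(0xb8,0xca) -> 0xffffffee
vd[3] sub(0x19,0x05) -> 0x14
vd[4] sub(0x9e,0xb2) -> 0xffffffec
vd[5] sub(0x7a,0x85) -> 0xfffffff5
vd[6] sub(0xed,0x8e) -> 0x5f
vd[7] tail/keep -> 0x6a

vd = [4294967201, 157, 4294967278, 20, 4294967276, 4294967285, 95, 106]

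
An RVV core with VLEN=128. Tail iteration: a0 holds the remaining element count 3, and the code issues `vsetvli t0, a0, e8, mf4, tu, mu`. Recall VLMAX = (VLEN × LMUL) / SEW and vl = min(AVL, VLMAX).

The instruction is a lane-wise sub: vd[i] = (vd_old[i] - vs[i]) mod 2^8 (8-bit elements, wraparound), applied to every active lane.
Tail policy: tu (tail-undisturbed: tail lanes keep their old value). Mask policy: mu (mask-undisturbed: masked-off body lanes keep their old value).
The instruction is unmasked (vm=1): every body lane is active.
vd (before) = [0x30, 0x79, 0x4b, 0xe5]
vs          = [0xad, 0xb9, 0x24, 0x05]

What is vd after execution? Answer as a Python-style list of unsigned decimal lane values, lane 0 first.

VLMAX = (128 × 1/4) / 8 = 4 lanes
vl = min(AVL, VLMAX) = min(3, 4) = 3
[0] sub(0x30,0xad) = 0x83
[1] sub(0x79,0xb9) = 0xc0
[2] sub(0x4b,0x24) = 0x27
[3] tail/keep = 0xe5

vd = [131, 192, 39, 229]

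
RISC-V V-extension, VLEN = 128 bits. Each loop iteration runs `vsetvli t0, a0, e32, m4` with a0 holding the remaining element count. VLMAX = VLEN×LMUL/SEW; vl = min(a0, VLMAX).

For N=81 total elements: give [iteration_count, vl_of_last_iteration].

[iterations, last_vl] = [6, 1]

VLMAX = (128 × 4) / 32 = 16 lanes
81 elements at 16/iter → 6 passes, remainder 1 on the last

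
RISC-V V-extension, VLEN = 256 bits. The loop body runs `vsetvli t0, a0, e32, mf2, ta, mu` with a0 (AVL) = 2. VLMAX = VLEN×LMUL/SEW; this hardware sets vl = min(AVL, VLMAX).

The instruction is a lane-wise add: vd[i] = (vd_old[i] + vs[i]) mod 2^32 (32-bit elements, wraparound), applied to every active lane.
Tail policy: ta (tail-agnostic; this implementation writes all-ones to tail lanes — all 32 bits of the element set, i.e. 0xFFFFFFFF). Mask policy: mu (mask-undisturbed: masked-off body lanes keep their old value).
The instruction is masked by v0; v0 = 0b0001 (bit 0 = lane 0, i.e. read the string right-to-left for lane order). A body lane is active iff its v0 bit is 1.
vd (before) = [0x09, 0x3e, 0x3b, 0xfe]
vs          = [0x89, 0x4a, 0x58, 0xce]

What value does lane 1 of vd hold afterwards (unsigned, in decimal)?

VLMAX = VLEN×LMUL/SEW = 256×1/2/32 = 4
AVL=2 ≤ VLMAX=4, so vl = 2
lane  0: add(0x09,0x89) ⇒ 0x92
lane  1: mask-off/keep ⇒ 0x3e
lane  2: tail/ones ⇒ 0xffffffff
lane  3: tail/ones ⇒ 0xffffffff

vd[1] = 62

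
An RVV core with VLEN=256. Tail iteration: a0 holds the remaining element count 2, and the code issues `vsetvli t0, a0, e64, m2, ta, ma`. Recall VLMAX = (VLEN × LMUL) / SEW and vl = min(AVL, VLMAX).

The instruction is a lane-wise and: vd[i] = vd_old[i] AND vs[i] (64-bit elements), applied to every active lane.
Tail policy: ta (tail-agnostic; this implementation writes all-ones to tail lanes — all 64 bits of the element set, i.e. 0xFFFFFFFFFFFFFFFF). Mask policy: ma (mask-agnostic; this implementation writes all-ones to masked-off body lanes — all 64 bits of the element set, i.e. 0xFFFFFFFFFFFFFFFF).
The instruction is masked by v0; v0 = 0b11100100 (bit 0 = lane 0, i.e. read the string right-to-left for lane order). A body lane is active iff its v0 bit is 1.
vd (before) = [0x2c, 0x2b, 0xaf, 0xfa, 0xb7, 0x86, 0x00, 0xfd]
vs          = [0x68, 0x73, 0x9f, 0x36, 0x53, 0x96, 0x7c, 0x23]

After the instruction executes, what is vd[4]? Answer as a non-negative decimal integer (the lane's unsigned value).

vd[4] = 18446744073709551615

VLMAX = (256 × 2) / 64 = 8 lanes
AVL=2 ≤ VLMAX=8, so vl = 2
lane  0: mask-off/ones ⇒ 0xffffffffffffffff
lane  1: mask-off/ones ⇒ 0xffffffffffffffff
lane  2: tail/ones ⇒ 0xffffffffffffffff
lane  3: tail/ones ⇒ 0xffffffffffffffff
lane  4: tail/ones ⇒ 0xffffffffffffffff
lane  5: tail/ones ⇒ 0xffffffffffffffff
lane  6: tail/ones ⇒ 0xffffffffffffffff
lane  7: tail/ones ⇒ 0xffffffffffffffff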